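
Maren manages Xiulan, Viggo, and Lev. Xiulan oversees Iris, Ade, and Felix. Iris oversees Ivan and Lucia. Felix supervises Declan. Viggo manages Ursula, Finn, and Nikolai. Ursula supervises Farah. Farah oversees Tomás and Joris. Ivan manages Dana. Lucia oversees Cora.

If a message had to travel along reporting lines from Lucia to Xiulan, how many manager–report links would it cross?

2

Lucia is in Xiulan's organization: the chain from Lucia up to Xiulan is Lucia → Iris → Xiulan, which is 2 links.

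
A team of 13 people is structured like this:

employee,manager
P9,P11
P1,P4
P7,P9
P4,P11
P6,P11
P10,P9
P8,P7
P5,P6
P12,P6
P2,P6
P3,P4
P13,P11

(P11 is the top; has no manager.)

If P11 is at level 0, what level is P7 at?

2

Chain from P7 up to P11: P7 → P9 → P11. That is 2 steps up, so P7 is 2 levels below P11.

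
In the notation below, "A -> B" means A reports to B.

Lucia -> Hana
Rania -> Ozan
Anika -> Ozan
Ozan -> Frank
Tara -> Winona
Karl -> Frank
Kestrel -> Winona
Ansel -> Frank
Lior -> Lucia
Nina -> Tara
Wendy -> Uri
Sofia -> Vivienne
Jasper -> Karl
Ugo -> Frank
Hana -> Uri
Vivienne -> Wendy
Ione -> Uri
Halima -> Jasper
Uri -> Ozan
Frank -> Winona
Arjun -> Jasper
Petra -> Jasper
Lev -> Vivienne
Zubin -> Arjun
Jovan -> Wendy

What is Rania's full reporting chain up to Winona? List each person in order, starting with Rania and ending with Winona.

Rania -> Ozan -> Frank -> Winona

Rania reports to Ozan. Ozan reports to Frank. Frank reports to Winona. Winona is at the top.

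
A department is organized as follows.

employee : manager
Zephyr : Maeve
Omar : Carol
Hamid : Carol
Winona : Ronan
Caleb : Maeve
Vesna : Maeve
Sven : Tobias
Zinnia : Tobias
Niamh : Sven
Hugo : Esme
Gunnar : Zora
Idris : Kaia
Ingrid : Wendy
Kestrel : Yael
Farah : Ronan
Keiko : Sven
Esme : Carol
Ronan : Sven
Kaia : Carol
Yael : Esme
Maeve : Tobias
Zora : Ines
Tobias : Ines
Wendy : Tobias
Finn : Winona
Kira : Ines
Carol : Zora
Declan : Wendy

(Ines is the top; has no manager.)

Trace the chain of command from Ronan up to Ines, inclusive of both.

Ronan -> Sven -> Tobias -> Ines

Ronan reports to Sven. Sven reports to Tobias. Tobias reports to Ines. Ines is at the top.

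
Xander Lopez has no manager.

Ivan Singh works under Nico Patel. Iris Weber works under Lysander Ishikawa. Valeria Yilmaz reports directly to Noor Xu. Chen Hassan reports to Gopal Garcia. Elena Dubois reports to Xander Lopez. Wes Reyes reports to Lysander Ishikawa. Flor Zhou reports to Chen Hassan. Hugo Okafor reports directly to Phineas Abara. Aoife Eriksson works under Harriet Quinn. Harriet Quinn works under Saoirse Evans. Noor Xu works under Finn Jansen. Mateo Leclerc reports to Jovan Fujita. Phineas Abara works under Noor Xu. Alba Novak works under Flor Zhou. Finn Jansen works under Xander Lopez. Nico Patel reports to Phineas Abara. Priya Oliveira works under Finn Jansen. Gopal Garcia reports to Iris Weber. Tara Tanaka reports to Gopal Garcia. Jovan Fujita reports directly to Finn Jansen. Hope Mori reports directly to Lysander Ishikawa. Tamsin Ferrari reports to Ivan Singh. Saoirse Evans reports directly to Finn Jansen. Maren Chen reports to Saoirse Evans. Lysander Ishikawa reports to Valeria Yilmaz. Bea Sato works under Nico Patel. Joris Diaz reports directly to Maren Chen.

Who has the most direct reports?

Finn Jansen

Direct-report counts: Xander Lopez has 2; Finn Jansen has 4; Jovan Fujita has 1; Saoirse Evans has 2; Maren Chen has 1; Harriet Quinn has 1; Noor Xu has 2; Phineas Abara has 2; Nico Patel has 2; Ivan Singh has 1; Valeria Yilmaz has 1; Lysander Ishikawa has 3; Iris Weber has 1; Gopal Garcia has 2; Chen Hassan has 1; Flor Zhou has 1. The largest is 4, held by Finn Jansen.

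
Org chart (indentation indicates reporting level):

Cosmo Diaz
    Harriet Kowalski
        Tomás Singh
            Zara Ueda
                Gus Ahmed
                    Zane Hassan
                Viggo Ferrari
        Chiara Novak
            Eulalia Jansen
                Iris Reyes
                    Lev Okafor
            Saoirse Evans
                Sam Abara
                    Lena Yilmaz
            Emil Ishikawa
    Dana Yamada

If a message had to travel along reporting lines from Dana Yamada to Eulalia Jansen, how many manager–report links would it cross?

4

Dana Yamada is 1 level below Cosmo Diaz, and Eulalia Jansen is 3 levels below Cosmo Diaz (their lowest common manager). The shortest path runs up from Dana Yamada to Cosmo Diaz and back down to Eulalia Jansen: 1 + 3 = 4 links.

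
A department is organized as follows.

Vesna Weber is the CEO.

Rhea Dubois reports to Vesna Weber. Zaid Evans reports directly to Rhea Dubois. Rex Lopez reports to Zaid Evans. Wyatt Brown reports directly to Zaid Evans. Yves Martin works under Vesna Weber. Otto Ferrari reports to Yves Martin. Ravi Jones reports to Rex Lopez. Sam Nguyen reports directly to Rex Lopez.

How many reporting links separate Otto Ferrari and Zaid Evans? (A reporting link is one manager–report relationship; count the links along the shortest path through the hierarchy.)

Otto Ferrari is 2 levels below Vesna Weber, and Zaid Evans is 2 levels below Vesna Weber (their lowest common manager). The shortest path runs up from Otto Ferrari to Vesna Weber and back down to Zaid Evans: 2 + 2 = 4 links.

4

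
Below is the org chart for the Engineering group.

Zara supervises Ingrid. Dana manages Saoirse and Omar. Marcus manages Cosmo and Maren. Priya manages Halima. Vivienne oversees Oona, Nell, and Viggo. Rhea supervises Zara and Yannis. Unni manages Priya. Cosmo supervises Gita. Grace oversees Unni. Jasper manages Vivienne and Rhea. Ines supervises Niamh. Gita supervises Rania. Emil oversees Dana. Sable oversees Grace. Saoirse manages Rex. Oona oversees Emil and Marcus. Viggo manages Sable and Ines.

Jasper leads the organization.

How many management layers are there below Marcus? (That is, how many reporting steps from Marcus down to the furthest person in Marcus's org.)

The longest chain under Marcus runs Marcus → Cosmo → Gita → Rania, which is 3 levels below Marcus.

3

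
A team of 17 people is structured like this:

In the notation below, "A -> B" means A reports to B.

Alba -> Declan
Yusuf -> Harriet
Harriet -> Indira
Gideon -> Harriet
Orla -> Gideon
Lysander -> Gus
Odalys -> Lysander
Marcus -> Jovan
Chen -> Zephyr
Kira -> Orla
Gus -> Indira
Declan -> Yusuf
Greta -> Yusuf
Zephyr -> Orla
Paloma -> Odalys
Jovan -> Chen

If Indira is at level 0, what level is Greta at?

Chain from Greta up to Indira: Greta → Yusuf → Harriet → Indira. That is 3 steps up, so Greta is 3 levels below Indira.

3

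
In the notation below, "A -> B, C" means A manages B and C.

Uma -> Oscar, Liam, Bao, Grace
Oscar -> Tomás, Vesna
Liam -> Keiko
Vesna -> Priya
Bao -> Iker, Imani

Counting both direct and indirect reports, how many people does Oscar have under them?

Oscar directly manages Tomás, Vesna. Tomás has no reports. Under Vesna: Priya (1). So Oscar's organization is 2 direct reports plus everyone under them: 1 + 2 = 3.

3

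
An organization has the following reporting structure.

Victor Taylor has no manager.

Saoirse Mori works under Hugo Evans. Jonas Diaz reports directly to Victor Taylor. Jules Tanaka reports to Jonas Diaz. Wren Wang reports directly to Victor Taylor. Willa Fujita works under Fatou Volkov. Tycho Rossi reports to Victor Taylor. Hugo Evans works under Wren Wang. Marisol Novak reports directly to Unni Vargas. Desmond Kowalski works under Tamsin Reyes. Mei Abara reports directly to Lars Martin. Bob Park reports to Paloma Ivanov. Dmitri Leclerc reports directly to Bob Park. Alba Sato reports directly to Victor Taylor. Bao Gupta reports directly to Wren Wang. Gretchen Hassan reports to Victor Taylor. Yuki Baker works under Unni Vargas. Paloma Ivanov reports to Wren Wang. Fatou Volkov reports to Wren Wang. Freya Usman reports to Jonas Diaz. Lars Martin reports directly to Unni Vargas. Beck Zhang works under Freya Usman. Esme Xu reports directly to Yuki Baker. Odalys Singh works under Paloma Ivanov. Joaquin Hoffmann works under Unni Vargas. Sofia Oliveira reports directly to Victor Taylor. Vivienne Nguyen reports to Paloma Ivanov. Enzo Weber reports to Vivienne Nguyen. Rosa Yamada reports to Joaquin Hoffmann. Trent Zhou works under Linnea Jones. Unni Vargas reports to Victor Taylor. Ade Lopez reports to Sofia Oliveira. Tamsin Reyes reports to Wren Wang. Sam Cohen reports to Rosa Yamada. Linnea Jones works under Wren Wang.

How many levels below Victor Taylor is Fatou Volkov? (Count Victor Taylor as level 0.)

2

Chain from Fatou Volkov up to Victor Taylor: Fatou Volkov → Wren Wang → Victor Taylor. That is 2 steps up, so Fatou Volkov is 2 levels below Victor Taylor.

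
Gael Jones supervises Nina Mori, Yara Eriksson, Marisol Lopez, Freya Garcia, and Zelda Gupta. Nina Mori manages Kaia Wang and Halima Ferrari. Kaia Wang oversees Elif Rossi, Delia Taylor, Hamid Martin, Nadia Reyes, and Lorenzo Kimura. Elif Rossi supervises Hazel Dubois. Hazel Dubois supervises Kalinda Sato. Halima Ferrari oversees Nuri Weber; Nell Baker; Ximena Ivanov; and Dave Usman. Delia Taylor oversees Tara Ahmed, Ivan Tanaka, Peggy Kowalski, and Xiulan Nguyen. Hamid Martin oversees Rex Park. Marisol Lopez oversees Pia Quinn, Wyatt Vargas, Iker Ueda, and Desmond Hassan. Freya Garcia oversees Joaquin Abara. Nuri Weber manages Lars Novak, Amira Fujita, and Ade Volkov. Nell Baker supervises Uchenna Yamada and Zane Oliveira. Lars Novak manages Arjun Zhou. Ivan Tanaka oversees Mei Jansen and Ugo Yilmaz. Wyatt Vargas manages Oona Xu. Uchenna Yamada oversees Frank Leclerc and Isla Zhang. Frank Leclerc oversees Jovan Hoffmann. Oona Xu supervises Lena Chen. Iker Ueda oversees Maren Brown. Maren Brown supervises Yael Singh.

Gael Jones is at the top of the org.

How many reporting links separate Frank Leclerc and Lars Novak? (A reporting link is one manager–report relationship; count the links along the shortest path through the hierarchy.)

5

Frank Leclerc is 3 levels below Halima Ferrari, and Lars Novak is 2 levels below Halima Ferrari (their lowest common manager). The shortest path runs up from Frank Leclerc to Halima Ferrari and back down to Lars Novak: 3 + 2 = 5 links.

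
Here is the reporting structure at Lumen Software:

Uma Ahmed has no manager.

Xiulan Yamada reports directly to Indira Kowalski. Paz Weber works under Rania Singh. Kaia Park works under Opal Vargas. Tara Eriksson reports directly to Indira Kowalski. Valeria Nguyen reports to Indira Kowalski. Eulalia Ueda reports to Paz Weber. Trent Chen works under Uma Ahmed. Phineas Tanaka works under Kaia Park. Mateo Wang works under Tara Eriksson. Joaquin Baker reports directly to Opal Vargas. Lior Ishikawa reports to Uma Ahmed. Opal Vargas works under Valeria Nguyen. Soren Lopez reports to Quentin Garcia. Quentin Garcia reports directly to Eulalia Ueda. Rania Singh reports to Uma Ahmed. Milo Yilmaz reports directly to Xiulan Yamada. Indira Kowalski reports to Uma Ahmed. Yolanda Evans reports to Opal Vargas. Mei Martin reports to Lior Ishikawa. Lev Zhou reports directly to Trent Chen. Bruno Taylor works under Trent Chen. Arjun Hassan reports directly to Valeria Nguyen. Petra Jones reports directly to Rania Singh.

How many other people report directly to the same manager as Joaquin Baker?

Joaquin Baker reports to Opal Vargas. Opal Vargas's other direct reports are Kaia Park, Yolanda Evans — 2 peers.

2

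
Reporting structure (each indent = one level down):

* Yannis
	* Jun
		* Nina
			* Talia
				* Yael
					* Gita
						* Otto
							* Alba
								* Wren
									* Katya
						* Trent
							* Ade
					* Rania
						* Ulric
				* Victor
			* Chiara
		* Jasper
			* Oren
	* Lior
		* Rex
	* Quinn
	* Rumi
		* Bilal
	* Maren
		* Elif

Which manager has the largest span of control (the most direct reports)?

Yannis

Direct-report counts: Yannis has 5; Maren has 1; Rumi has 1; Lior has 1; Jun has 2; Jasper has 1; Nina has 2; Talia has 2; Yael has 2; Rania has 1; Gita has 2; Trent has 1; Otto has 1; Alba has 1; Wren has 1. The largest is 5, held by Yannis.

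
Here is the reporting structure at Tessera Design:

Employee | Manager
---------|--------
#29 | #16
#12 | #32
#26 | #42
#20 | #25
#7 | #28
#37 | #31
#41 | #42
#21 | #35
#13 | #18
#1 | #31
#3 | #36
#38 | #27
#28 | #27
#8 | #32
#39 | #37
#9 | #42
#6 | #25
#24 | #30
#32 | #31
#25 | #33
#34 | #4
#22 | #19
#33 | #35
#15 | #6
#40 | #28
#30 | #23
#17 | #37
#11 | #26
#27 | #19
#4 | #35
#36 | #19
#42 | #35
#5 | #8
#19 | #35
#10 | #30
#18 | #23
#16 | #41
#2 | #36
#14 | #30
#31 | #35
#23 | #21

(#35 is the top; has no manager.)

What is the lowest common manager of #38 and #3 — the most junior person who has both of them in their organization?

#38's chain of managers is #27, #19, #35. #3's chain of managers is #36, #19, #35. The first manager that appears in both chains is #19.

#19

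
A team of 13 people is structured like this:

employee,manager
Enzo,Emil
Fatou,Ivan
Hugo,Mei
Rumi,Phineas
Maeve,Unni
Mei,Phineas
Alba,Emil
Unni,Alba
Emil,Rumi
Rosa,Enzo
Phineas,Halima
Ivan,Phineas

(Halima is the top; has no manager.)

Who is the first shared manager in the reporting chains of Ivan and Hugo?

Ivan's chain of managers is Phineas, Halima. Hugo's chain of managers is Mei, Phineas, Halima. The first manager that appears in both chains is Phineas.

Phineas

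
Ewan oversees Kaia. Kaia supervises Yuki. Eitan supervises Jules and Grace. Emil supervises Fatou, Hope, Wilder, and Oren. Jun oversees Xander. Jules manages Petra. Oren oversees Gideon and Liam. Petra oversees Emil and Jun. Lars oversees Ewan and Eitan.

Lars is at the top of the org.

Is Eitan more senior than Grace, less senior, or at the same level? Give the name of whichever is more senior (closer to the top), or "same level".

Eitan

Eitan is 1 level below Lars; Grace is 2. Eitan is higher.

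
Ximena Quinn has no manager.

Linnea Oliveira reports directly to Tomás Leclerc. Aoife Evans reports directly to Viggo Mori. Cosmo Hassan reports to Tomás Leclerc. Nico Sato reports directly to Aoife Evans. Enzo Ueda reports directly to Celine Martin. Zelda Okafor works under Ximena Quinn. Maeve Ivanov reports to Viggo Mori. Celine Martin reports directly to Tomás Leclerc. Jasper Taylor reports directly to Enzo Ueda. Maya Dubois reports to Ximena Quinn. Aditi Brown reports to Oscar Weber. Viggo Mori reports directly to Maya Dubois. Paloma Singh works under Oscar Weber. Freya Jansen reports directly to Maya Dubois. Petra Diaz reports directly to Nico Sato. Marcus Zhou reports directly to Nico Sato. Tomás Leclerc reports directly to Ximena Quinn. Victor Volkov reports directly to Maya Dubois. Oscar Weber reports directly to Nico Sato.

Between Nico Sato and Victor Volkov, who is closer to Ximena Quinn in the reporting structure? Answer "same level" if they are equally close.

Victor Volkov

Nico Sato is 4 levels below Ximena Quinn; Victor Volkov is 2. Victor Volkov is higher.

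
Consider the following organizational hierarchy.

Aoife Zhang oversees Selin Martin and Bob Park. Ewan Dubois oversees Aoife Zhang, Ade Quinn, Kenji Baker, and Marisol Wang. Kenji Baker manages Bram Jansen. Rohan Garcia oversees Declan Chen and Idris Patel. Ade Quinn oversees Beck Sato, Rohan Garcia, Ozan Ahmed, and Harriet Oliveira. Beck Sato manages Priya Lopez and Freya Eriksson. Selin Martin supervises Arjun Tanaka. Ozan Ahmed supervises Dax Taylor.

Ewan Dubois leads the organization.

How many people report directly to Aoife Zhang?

Aoife Zhang directly manages Selin Martin, Bob Park. That is 2 direct reports.

2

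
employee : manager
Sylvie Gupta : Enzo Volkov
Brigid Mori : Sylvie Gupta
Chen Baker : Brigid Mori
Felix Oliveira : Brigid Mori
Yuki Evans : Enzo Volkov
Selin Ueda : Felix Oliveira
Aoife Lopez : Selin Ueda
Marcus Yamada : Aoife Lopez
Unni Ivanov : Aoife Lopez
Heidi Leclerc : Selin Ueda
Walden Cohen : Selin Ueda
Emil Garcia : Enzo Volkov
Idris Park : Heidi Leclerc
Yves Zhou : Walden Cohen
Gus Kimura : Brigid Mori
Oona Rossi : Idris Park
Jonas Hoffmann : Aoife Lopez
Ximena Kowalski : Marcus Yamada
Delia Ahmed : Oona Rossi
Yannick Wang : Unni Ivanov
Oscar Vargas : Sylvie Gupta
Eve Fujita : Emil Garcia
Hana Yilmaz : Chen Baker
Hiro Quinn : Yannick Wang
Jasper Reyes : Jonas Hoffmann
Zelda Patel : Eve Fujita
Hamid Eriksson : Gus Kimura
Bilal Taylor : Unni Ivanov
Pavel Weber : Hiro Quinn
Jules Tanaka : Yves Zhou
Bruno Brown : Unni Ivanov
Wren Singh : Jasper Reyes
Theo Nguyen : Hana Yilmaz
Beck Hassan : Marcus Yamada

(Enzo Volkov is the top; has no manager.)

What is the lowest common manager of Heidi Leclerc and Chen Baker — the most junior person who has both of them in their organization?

Brigid Mori

Heidi Leclerc's chain of managers is Selin Ueda, Felix Oliveira, Brigid Mori, Sylvie Gupta, Enzo Volkov. Chen Baker's chain of managers is Brigid Mori, Sylvie Gupta, Enzo Volkov. The first manager that appears in both chains is Brigid Mori.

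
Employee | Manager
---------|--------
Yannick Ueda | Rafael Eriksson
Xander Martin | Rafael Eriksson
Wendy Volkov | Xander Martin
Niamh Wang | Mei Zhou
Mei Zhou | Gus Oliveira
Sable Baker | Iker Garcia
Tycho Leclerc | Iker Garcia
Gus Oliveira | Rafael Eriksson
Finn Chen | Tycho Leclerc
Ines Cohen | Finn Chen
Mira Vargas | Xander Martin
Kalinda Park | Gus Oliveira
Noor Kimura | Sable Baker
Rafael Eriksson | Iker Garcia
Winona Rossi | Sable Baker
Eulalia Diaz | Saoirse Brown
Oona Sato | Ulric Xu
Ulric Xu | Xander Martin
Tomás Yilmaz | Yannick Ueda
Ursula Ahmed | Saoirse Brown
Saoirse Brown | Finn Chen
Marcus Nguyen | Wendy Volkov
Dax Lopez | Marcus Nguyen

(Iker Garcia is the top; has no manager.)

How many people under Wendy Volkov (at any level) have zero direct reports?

The only person in Wendy Volkov's organization with no one reporting to them is Dax Lopez. That is 1.

1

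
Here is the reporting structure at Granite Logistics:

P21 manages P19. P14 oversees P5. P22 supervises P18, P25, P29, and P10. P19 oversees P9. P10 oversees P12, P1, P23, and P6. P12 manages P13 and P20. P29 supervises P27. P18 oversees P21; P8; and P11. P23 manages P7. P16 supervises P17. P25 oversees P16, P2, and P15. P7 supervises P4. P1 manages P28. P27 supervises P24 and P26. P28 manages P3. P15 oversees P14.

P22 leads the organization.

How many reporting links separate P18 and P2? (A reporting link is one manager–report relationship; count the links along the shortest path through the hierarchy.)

P18 is 1 level below P22, and P2 is 2 levels below P22 (their lowest common manager). The shortest path runs up from P18 to P22 and back down to P2: 1 + 2 = 3 links.

3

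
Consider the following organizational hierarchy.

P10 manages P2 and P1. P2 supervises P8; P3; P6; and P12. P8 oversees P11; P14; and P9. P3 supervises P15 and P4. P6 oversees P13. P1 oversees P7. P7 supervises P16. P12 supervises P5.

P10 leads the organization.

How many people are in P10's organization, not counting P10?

P10 directly manages P2, P1. Under P2: P12, P5, P6, P13, P3, P15, P4, P8, P9, P14, P11 (11). Under P1: P7, P16 (2). So P10's organization is 2 direct reports plus everyone under them: 12 + 3 = 15.

15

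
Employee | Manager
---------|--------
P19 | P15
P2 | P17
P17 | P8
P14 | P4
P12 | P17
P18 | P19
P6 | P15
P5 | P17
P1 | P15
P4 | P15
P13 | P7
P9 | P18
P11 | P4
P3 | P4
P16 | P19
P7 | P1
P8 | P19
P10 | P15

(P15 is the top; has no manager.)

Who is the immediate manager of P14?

P14 reports directly to P4.

P4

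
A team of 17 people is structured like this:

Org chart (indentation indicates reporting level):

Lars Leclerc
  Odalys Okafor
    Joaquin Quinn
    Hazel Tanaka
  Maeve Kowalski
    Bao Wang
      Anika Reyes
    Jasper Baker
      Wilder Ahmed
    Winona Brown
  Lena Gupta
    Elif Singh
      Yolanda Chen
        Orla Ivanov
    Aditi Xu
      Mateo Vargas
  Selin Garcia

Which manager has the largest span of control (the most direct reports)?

Direct-report counts: Lars Leclerc has 4; Lena Gupta has 2; Aditi Xu has 1; Elif Singh has 1; Yolanda Chen has 1; Maeve Kowalski has 3; Jasper Baker has 1; Bao Wang has 1; Odalys Okafor has 2. The largest is 4, held by Lars Leclerc.

Lars Leclerc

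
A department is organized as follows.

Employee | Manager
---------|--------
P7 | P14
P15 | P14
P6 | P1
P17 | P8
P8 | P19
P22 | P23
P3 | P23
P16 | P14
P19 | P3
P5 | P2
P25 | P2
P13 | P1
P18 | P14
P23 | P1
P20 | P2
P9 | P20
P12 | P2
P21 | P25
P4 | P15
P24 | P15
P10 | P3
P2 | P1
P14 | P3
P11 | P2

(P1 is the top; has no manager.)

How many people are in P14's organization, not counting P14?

6

P14 directly manages P16, P18, P15, P7. P16 has no reports. P18 has no reports. Under P15: P24, P4 (2). P7 has no reports. So P14's organization is 4 direct reports plus everyone under them: 1 + 1 + 3 + 1 = 6.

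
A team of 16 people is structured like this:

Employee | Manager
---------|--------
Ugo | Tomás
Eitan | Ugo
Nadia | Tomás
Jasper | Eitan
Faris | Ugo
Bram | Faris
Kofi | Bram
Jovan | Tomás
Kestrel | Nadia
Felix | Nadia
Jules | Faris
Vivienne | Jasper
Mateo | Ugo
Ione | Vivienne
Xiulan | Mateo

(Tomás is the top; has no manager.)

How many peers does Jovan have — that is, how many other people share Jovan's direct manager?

2

Jovan reports to Tomás. Tomás's other direct reports are Ugo, Nadia — 2 peers.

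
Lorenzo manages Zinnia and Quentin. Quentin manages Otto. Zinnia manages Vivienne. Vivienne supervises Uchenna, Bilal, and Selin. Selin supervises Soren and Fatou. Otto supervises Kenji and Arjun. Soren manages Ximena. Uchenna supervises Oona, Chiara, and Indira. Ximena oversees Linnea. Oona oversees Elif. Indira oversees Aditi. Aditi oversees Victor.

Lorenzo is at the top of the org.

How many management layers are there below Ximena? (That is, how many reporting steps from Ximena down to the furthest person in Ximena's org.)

1

The longest chain under Ximena runs Ximena → Linnea, which is 1 level below Ximena.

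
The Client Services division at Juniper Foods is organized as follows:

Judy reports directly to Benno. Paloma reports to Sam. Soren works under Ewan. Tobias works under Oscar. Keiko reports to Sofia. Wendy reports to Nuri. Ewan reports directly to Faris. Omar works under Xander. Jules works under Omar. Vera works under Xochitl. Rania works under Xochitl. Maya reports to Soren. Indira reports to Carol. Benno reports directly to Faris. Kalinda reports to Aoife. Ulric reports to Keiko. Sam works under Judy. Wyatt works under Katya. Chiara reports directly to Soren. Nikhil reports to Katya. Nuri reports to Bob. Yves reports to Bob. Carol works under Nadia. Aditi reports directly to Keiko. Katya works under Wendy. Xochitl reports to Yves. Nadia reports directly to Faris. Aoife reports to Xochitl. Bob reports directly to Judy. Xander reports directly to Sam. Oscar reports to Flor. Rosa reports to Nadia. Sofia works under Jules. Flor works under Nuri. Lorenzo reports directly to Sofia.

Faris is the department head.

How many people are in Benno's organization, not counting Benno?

Benno directly manages Judy. Under Judy: Sam, Paloma, Xander, Omar, Jules, Sofia, Lorenzo, Keiko, Ulric, Aditi, Bob, Yves, Xochitl, Vera, Aoife, Kalinda, Rania, Nuri, Wendy, Katya, Nikhil, Wyatt, Flor, Oscar, Tobias (25). That's 26 in total.

26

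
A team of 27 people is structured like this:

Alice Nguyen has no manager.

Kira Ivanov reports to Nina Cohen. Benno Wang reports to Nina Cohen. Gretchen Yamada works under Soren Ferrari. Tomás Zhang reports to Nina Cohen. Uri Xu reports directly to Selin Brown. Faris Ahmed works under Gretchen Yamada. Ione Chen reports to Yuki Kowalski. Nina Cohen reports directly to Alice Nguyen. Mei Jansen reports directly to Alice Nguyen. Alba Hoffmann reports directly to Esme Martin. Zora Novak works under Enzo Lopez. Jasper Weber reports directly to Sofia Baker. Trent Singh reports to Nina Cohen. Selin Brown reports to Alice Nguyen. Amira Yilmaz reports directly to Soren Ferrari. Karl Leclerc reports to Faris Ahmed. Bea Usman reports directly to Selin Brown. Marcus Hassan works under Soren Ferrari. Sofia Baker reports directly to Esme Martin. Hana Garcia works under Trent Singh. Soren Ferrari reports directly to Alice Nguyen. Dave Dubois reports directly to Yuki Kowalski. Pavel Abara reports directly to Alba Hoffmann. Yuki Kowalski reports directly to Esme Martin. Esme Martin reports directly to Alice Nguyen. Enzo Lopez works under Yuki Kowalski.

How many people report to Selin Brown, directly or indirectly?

2

Selin Brown directly manages Uri Xu, Bea Usman. Uri Xu has no reports. Bea Usman has no reports. So Selin Brown's organization is 2 direct reports plus everyone under them: 1 + 1 = 2.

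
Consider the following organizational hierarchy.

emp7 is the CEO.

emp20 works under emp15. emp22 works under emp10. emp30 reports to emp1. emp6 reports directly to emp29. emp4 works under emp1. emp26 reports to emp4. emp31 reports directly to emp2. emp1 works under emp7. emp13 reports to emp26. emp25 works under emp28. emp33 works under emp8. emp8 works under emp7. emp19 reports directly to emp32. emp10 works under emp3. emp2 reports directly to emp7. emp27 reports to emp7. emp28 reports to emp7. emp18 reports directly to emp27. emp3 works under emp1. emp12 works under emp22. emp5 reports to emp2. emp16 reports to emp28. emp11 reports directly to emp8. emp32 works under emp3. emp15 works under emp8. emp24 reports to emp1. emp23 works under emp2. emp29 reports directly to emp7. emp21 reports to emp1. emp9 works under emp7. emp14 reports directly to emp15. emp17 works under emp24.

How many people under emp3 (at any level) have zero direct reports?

2

The people in emp3's organization with no one reporting to them are emp12, emp19. That is 2.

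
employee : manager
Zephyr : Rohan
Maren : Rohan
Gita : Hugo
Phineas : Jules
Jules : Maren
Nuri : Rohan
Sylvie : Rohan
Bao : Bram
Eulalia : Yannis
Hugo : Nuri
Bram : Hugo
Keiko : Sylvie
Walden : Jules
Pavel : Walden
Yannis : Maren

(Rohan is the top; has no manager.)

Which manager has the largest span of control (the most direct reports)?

Rohan

Direct-report counts: Rohan has 4; Sylvie has 1; Nuri has 1; Hugo has 2; Bram has 1; Maren has 2; Yannis has 1; Jules has 2; Walden has 1. The largest is 4, held by Rohan.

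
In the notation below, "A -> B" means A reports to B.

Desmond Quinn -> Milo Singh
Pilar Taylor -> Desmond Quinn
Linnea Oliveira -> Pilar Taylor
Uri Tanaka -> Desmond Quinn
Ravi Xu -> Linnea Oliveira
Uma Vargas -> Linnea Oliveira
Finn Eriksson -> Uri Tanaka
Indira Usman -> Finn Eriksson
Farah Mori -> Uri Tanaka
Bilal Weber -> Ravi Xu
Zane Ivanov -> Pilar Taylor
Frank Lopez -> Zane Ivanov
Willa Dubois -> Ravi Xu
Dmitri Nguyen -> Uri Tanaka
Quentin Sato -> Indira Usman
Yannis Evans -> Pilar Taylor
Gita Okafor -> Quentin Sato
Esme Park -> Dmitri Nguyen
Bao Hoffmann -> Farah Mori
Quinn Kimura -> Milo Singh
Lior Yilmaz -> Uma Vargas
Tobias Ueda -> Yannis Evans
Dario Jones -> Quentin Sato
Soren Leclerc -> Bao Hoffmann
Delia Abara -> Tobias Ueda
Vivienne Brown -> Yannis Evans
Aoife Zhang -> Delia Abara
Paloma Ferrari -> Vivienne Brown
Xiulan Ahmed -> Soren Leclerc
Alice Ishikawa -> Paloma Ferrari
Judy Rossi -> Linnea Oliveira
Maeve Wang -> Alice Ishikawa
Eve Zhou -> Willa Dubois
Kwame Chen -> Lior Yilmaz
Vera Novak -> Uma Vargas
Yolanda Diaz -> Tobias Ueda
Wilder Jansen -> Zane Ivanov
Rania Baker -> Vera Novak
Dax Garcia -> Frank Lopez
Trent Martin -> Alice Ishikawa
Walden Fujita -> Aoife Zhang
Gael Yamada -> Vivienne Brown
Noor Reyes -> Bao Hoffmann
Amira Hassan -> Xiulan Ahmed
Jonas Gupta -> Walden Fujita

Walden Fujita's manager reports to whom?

Walden Fujita reports to Aoife Zhang, and Aoife Zhang reports to Delia Abara. So Walden Fujita's skip-level manager is Delia Abara.

Delia Abara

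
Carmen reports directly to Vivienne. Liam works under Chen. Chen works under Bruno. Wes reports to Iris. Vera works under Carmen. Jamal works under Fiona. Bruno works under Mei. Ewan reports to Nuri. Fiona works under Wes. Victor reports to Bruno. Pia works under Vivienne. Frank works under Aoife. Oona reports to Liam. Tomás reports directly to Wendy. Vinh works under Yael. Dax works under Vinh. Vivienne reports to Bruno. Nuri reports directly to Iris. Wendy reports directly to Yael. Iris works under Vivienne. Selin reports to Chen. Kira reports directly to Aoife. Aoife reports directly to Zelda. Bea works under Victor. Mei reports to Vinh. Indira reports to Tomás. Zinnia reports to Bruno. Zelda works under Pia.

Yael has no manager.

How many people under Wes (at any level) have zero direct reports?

The only person in Wes's organization with no one reporting to them is Jamal. That is 1.

1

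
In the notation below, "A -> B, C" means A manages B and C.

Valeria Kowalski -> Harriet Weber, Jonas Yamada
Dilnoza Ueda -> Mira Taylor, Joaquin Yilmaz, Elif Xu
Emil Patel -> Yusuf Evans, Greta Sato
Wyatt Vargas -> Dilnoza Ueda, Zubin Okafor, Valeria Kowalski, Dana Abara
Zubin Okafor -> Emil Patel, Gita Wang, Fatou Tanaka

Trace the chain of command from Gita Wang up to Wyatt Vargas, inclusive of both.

Gita Wang reports to Zubin Okafor. Zubin Okafor reports to Wyatt Vargas. Wyatt Vargas is at the top.

Gita Wang -> Zubin Okafor -> Wyatt Vargas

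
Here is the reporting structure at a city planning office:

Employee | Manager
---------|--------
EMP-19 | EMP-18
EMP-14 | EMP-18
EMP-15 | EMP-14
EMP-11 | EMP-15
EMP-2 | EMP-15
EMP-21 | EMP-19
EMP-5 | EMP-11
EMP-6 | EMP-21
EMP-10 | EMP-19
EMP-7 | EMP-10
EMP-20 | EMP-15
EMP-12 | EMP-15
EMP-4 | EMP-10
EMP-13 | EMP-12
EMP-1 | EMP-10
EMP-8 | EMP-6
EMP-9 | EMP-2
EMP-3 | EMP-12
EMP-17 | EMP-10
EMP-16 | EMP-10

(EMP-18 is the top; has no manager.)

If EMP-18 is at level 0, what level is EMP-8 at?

Chain from EMP-8 up to EMP-18: EMP-8 → EMP-6 → EMP-21 → EMP-19 → EMP-18. That is 4 steps up, so EMP-8 is 4 levels below EMP-18.

4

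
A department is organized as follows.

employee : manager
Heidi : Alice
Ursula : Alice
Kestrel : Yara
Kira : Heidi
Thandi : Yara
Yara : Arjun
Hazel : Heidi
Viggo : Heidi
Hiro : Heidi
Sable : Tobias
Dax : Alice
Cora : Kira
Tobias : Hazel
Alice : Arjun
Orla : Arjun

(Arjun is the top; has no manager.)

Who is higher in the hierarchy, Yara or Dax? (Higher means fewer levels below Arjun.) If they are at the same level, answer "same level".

Yara

Yara is 1 level below Arjun; Dax is 2. Yara is higher.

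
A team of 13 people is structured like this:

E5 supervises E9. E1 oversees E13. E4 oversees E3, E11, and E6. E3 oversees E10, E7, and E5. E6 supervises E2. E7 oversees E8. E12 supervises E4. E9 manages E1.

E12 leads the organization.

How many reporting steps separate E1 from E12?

5

Chain from E1 up to E12: E1 → E9 → E5 → E3 → E4 → E12. That is 5 steps up, so E1 is 5 levels below E12.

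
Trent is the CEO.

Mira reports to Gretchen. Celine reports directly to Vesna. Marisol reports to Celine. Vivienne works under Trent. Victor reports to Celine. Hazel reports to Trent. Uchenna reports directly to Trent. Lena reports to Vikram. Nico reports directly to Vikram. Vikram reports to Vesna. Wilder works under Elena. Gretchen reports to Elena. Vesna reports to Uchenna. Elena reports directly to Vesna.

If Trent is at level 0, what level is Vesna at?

Chain from Vesna up to Trent: Vesna → Uchenna → Trent. That is 2 steps up, so Vesna is 2 levels below Trent.

2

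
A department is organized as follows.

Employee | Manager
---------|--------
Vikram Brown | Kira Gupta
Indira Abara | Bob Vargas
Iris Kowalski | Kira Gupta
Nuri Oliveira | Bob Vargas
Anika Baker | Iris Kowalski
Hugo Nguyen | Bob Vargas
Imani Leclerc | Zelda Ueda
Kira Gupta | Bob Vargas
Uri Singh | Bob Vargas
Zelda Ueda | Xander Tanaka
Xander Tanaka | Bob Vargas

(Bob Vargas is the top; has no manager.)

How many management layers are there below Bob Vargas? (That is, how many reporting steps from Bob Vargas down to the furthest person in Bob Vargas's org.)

3

The longest chain under Bob Vargas runs Bob Vargas → Kira Gupta → Iris Kowalski → Anika Baker, which is 3 levels below Bob Vargas.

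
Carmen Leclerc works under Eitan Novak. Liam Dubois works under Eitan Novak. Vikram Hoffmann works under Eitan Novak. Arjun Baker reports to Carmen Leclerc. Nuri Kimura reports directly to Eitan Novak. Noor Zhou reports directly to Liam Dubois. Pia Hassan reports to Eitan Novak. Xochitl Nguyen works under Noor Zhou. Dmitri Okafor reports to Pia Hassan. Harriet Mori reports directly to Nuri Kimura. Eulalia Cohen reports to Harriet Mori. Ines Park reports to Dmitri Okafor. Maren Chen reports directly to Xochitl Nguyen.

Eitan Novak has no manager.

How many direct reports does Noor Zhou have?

1

Noor Zhou directly manages Xochitl Nguyen. That is 1 direct report.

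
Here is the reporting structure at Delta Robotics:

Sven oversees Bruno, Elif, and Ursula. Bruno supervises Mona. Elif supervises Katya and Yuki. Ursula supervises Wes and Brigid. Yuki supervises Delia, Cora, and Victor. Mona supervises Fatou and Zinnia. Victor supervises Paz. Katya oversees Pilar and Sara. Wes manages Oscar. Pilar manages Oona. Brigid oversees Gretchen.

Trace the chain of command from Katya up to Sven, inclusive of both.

Katya reports to Elif. Elif reports to Sven. Sven is at the top.

Katya -> Elif -> Sven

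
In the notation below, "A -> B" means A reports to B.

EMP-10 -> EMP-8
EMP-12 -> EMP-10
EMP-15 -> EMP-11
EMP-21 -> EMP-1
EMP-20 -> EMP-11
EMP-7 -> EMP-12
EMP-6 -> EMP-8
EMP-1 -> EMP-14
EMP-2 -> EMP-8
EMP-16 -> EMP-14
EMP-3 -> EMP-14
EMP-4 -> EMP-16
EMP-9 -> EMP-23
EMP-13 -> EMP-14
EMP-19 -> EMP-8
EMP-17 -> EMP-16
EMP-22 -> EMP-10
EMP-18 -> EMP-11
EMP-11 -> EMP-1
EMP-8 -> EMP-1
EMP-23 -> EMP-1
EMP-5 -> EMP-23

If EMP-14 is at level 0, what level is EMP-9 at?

Chain from EMP-9 up to EMP-14: EMP-9 → EMP-23 → EMP-1 → EMP-14. That is 3 steps up, so EMP-9 is 3 levels below EMP-14.

3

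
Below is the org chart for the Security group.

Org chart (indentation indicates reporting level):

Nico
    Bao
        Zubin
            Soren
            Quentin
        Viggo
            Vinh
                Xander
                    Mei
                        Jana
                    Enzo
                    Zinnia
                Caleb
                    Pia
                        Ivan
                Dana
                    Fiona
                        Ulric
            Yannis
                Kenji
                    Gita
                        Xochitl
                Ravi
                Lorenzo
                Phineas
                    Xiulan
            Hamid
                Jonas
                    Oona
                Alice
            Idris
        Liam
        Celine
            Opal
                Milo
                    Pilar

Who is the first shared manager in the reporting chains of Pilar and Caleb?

Bao

Pilar's chain of managers is Milo, Opal, Celine, Bao, Nico. Caleb's chain of managers is Vinh, Viggo, Bao, Nico. The first manager that appears in both chains is Bao.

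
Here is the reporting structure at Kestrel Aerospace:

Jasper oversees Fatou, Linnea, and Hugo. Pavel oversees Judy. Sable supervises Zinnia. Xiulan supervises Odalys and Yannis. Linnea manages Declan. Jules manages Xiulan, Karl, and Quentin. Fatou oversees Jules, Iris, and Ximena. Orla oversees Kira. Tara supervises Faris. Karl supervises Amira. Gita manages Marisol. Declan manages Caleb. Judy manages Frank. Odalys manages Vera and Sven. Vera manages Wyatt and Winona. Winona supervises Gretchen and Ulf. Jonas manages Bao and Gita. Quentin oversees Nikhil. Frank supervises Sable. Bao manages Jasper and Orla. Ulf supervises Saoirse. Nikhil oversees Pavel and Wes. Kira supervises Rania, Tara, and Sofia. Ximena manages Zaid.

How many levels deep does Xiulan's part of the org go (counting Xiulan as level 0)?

5

The longest chain under Xiulan runs Xiulan → Odalys → Vera → Winona → Ulf → Saoirse, which is 5 levels below Xiulan.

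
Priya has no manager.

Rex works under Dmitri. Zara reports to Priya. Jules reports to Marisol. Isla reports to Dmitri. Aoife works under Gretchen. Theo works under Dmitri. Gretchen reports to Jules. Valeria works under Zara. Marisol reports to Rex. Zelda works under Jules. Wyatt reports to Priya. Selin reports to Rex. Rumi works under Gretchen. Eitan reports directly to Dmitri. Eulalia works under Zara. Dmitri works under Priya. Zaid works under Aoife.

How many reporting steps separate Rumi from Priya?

6

Chain from Rumi up to Priya: Rumi → Gretchen → Jules → Marisol → Rex → Dmitri → Priya. That is 6 steps up, so Rumi is 6 levels below Priya.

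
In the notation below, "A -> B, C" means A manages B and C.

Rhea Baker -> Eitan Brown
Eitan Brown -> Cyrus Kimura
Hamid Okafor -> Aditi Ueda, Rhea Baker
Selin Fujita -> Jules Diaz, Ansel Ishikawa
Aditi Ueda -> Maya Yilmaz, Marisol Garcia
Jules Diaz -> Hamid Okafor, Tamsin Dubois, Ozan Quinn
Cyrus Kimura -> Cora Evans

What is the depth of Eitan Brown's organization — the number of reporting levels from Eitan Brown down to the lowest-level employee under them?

2

The longest chain under Eitan Brown runs Eitan Brown → Cyrus Kimura → Cora Evans, which is 2 levels below Eitan Brown.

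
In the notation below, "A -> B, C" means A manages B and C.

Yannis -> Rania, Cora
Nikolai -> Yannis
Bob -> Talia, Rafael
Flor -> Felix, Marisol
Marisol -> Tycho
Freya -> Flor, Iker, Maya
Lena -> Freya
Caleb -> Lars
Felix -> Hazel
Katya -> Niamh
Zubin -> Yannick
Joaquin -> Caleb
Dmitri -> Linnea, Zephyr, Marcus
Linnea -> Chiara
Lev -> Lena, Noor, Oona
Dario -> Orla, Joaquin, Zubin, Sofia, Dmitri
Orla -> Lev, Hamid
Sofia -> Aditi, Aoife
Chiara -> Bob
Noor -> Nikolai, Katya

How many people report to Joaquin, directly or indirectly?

2

Joaquin directly manages Caleb. Under Caleb: Lars (1). That's 2 in total.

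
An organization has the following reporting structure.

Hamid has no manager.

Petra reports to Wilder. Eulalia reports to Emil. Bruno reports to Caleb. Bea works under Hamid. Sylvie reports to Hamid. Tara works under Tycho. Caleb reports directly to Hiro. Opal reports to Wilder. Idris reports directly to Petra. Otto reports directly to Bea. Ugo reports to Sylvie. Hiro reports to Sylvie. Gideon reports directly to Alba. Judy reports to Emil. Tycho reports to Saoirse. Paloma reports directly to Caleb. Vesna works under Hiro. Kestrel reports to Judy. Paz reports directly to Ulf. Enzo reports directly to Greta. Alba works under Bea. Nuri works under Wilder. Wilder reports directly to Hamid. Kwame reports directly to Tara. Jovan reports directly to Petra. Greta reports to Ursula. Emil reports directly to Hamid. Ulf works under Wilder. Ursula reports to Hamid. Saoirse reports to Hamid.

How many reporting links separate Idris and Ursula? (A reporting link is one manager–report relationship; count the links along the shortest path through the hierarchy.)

Idris is 3 levels below Hamid, and Ursula is 1 level below Hamid (their lowest common manager). The shortest path runs up from Idris to Hamid and back down to Ursula: 3 + 1 = 4 links.

4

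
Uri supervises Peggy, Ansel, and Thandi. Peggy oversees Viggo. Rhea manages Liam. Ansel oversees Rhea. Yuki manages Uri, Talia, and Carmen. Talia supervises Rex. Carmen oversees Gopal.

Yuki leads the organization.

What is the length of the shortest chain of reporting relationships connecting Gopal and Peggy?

Gopal is 2 levels below Yuki, and Peggy is 2 levels below Yuki (their lowest common manager). The shortest path runs up from Gopal to Yuki and back down to Peggy: 2 + 2 = 4 links.

4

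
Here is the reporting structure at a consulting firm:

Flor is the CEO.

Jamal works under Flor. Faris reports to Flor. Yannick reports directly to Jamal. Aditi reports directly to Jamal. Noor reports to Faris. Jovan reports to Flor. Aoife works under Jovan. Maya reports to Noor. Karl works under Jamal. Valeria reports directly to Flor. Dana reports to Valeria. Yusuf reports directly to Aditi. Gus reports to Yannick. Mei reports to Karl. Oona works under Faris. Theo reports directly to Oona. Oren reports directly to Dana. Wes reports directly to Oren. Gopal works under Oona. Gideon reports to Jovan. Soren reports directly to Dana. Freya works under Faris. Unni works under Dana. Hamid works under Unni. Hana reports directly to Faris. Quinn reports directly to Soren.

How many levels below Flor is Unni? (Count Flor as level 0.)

3

Chain from Unni up to Flor: Unni → Dana → Valeria → Flor. That is 3 steps up, so Unni is 3 levels below Flor.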